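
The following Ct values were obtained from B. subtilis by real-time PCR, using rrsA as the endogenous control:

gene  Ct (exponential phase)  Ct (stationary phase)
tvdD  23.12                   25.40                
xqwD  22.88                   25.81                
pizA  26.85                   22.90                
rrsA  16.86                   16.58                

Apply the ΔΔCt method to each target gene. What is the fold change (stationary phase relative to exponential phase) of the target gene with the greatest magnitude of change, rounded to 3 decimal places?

12.729

tvdD: ΔΔCt = (25.40−16.58) − (23.12−16.86) = 8.82 − 6.26 = 2.56; fold change = 2^-2.56 = 0.170
xqwD: ΔΔCt = (25.81−16.58) − (22.88−16.86) = 9.23 − 6.02 = 3.21; fold change = 2^-3.21 = 0.108
pizA: ΔΔCt = (22.90−16.58) − (26.85−16.86) = 6.32 − 9.99 = -3.67; fold change = 2^3.67 = 12.729
pizA has the largest |ΔΔCt| = 3.67.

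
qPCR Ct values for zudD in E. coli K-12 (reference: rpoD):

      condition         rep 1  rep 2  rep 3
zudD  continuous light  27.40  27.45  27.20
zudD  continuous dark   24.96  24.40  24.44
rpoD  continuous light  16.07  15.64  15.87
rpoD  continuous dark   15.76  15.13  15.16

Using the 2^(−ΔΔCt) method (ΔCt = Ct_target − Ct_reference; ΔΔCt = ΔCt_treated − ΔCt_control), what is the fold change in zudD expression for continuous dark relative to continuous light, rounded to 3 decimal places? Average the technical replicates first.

4.724

Mean Ct: zudD continuous light 27.350; zudD continuous dark 24.600; rpoD continuous light 15.860; rpoD continuous dark 15.350
ΔCt(continuous light) = 27.350 − 15.860 = 11.490
ΔCt(continuous dark) = 24.600 − 15.350 = 9.250
ΔΔCt = 9.250 − 11.490 = -2.240
Fold change = 2^(−(-2.240)) = 2^2.240 = 4.7240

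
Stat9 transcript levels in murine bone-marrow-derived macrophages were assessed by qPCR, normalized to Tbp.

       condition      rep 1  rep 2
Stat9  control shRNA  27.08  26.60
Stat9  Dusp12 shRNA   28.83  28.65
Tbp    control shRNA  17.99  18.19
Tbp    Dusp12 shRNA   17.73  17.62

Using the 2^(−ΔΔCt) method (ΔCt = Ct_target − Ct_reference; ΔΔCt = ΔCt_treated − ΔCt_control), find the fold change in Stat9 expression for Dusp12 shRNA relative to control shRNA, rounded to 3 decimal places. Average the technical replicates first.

Mean Ct: Stat9 control shRNA 26.840; Stat9 Dusp12 shRNA 28.740; Tbp control shRNA 18.090; Tbp Dusp12 shRNA 17.675
ΔCt(control shRNA) = 26.840 − 18.090 = 8.750
ΔCt(Dusp12 shRNA) = 28.740 − 17.675 = 11.065
ΔΔCt = 11.065 − 8.750 = 2.315
Fold change = 2^(−2.315) = 0.2010

0.201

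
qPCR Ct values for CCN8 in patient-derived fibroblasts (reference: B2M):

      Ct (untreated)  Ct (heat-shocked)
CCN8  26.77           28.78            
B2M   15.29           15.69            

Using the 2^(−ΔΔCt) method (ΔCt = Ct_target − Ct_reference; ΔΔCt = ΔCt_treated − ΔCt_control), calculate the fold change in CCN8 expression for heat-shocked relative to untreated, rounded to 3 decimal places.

ΔCt(untreated) = 26.770 − 15.290 = 11.480
ΔCt(heat-shocked) = 28.780 − 15.690 = 13.090
ΔΔCt = 13.090 − 11.480 = 1.610
Fold change = 2^(−1.610) = 0.3276

0.328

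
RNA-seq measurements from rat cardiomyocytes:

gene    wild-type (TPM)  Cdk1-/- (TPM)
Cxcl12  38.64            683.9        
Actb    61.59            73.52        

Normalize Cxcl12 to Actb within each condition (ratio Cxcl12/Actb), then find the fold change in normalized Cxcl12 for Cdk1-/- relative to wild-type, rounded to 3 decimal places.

14.827

Cxcl12/Actb (wild-type) = 38.64 / 61.59 = 0.62737
Cxcl12/Actb (Cdk1-/-) = 683.9 / 73.52 = 9.3022
Fold change = 9.3022 / 0.62737 = 14.8272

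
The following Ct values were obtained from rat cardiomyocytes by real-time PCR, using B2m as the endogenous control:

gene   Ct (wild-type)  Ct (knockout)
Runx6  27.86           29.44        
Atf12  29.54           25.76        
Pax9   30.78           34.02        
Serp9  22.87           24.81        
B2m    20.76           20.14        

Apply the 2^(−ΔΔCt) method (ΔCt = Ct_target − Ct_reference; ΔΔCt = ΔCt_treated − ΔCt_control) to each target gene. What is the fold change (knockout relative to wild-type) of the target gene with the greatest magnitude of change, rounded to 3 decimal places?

Runx6: ΔΔCt = (29.44−20.14) − (27.86−20.76) = 9.30 − 7.10 = 2.20; fold change = 2^-2.20 = 0.218
Atf12: ΔΔCt = (25.76−20.14) − (29.54−20.76) = 5.62 − 8.78 = -3.16; fold change = 2^3.16 = 8.938
Pax9: ΔΔCt = (34.02−20.14) − (30.78−20.76) = 13.88 − 10.02 = 3.86; fold change = 2^-3.86 = 0.069
Serp9: ΔΔCt = (24.81−20.14) − (22.87−20.76) = 4.67 − 2.11 = 2.56; fold change = 2^-2.56 = 0.170
Pax9 has the largest |ΔΔCt| = 3.86.

0.069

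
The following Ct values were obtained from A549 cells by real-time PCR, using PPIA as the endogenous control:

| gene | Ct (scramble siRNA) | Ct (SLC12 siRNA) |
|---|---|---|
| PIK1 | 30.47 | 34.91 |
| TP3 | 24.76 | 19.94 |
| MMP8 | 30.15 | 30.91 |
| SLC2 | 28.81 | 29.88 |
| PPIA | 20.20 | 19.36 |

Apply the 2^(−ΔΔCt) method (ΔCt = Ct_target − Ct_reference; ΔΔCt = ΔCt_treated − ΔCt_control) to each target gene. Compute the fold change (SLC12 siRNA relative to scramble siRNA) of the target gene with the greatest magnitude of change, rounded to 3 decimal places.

PIK1: ΔΔCt = (34.91−19.36) − (30.47−20.20) = 15.55 − 10.27 = 5.28; fold change = 2^-5.28 = 0.026
TP3: ΔΔCt = (19.94−19.36) − (24.76−20.20) = 0.58 − 4.56 = -3.98; fold change = 2^3.98 = 15.780
MMP8: ΔΔCt = (30.91−19.36) − (30.15−20.20) = 11.55 − 9.95 = 1.60; fold change = 2^-1.60 = 0.330
SLC2: ΔΔCt = (29.88−19.36) − (28.81−20.20) = 10.52 − 8.61 = 1.91; fold change = 2^-1.91 = 0.266
PIK1 has the largest |ΔΔCt| = 5.28.

0.026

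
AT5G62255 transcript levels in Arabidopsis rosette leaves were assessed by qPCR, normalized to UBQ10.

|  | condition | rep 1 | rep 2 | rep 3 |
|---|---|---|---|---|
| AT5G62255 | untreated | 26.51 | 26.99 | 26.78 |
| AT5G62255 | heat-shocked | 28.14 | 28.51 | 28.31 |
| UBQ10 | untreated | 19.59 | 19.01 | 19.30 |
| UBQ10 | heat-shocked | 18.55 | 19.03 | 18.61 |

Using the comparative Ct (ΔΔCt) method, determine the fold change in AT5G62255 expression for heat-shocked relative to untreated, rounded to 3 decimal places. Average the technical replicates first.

0.228

Mean Ct: AT5G62255 untreated 26.760; AT5G62255 heat-shocked 28.320; UBQ10 untreated 19.300; UBQ10 heat-shocked 18.730
ΔCt(untreated) = 26.760 − 19.300 = 7.460
ΔCt(heat-shocked) = 28.320 − 18.730 = 9.590
ΔΔCt = 9.590 − 7.460 = 2.130
Fold change = 2^(−2.130) = 0.2285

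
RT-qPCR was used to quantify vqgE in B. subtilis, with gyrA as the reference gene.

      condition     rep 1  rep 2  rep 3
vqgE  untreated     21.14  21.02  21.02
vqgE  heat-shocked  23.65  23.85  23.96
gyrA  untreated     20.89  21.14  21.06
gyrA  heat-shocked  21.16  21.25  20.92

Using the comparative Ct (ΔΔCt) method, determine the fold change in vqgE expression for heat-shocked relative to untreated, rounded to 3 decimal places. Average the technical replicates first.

Mean Ct: vqgE untreated 21.060; vqgE heat-shocked 23.820; gyrA untreated 21.030; gyrA heat-shocked 21.110
ΔCt(untreated) = 21.060 − 21.030 = 0.030
ΔCt(heat-shocked) = 23.820 − 21.110 = 2.710
ΔΔCt = 2.710 − 0.030 = 2.680
Fold change = 2^(−2.680) = 0.1560

0.156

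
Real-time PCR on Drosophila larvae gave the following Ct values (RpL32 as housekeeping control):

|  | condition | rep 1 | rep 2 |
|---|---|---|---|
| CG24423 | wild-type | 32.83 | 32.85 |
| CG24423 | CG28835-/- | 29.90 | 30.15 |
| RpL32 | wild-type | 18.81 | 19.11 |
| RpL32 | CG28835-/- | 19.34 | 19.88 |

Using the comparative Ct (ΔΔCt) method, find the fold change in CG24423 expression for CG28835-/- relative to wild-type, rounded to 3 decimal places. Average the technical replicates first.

11.043

Mean Ct: CG24423 wild-type 32.840; CG24423 CG28835-/- 30.025; RpL32 wild-type 18.960; RpL32 CG28835-/- 19.610
ΔCt(wild-type) = 32.840 − 18.960 = 13.880
ΔCt(CG28835-/-) = 30.025 − 19.610 = 10.415
ΔΔCt = 10.415 − 13.880 = -3.465
Fold change = 2^(−(-3.465)) = 2^3.465 = 11.0425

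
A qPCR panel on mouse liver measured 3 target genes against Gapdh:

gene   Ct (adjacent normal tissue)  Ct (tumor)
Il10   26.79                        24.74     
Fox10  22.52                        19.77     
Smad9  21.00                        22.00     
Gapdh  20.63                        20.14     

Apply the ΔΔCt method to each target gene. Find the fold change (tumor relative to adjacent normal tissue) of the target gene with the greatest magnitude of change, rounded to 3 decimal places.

Il10: ΔΔCt = (24.74−20.14) − (26.79−20.63) = 4.60 − 6.16 = -1.56; fold change = 2^1.56 = 2.949
Fox10: ΔΔCt = (19.77−20.14) − (22.52−20.63) = -0.37 − 1.89 = -2.26; fold change = 2^2.26 = 4.790
Smad9: ΔΔCt = (22.00−20.14) − (21.00−20.63) = 1.86 − 0.37 = 1.49; fold change = 2^-1.49 = 0.356
Fox10 has the largest |ΔΔCt| = 2.26.

4.790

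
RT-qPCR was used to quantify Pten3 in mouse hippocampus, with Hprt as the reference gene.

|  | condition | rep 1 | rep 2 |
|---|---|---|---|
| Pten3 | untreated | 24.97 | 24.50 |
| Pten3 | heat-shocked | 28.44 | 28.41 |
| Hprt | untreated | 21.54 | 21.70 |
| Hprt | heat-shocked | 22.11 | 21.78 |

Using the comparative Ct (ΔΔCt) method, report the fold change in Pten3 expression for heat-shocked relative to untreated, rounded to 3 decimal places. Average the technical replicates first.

0.097

Mean Ct: Pten3 untreated 24.735; Pten3 heat-shocked 28.425; Hprt untreated 21.620; Hprt heat-shocked 21.945
ΔCt(untreated) = 24.735 − 21.620 = 3.115
ΔCt(heat-shocked) = 28.425 − 21.945 = 6.480
ΔΔCt = 6.480 − 3.115 = 3.365
Fold change = 2^(−3.365) = 0.0971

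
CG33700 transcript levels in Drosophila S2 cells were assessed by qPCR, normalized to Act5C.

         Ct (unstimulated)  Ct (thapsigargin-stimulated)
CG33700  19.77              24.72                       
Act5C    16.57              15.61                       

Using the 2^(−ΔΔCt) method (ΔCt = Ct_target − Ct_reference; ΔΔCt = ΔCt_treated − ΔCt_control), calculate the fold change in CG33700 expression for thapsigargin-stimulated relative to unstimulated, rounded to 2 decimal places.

0.02

ΔCt(unstimulated) = 19.770 − 16.570 = 3.200
ΔCt(thapsigargin-stimulated) = 24.720 − 15.610 = 9.110
ΔΔCt = 9.110 − 3.200 = 5.910
Fold change = 2^(−5.910) = 0.017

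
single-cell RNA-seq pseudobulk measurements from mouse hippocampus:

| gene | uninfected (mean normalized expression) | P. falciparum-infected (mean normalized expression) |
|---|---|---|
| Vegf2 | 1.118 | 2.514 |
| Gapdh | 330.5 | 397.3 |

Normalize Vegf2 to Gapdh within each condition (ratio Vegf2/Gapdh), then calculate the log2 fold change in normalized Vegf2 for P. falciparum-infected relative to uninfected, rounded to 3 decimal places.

Vegf2/Gapdh (uninfected) = 1.118 / 330.5 = 0.0033828
Vegf2/Gapdh (P. falciparum-infected) = 2.514 / 397.3 = 0.0063277
Fold change = 0.0063277 / 0.0033828 = 1.8706
log2(1.8706) = 0.9035

0.903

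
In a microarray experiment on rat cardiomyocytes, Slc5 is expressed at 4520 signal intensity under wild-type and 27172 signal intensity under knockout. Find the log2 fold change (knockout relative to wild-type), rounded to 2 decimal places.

2.59

Fold change = 27172 / 4520 = 6.0115
log2(6.0115) = 2.588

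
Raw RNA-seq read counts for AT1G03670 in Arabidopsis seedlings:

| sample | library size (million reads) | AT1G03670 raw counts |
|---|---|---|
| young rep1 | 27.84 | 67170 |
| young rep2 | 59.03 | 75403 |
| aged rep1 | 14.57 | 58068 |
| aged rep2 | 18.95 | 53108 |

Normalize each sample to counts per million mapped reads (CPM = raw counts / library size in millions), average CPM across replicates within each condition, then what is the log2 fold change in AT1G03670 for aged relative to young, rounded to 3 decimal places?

0.879

CPM(young rep1) = 67170 / 27.84 = 2412.7155
CPM(young rep2) = 75403 / 59.03 = 1277.3674
CPM(aged rep1) = 58068 / 14.57 = 3985.4496
CPM(aged rep2) = 53108 / 18.95 = 2802.5330
mean CPM(young) = 1845.0415; mean CPM(aged) = 3393.9913
Fold change = 3393.9913 / 1845.0415 = 1.83952
log2(1.83952) = 0.8793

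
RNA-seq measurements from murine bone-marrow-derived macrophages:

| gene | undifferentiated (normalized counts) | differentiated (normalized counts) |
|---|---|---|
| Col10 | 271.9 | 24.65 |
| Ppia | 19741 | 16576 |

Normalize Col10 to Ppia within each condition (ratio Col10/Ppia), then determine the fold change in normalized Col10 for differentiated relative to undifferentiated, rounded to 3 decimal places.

0.108

Col10/Ppia (undifferentiated) = 271.9 / 19741 = 0.013773
Col10/Ppia (differentiated) = 24.65 / 16576 = 0.0014871
Fold change = 0.0014871 / 0.013773 = 0.1080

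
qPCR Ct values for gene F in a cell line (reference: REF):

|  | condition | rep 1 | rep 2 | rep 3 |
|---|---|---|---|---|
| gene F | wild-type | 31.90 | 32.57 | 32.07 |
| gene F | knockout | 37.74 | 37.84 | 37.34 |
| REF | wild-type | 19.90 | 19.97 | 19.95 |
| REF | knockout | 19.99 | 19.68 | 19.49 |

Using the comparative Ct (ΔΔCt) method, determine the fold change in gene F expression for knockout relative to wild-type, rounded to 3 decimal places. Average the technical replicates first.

0.020

Mean Ct: gene F wild-type 32.180; gene F knockout 37.640; REF wild-type 19.940; REF knockout 19.720
ΔCt(wild-type) = 32.180 − 19.940 = 12.240
ΔCt(knockout) = 37.640 − 19.720 = 17.920
ΔΔCt = 17.920 − 12.240 = 5.680
Fold change = 2^(−5.680) = 0.0195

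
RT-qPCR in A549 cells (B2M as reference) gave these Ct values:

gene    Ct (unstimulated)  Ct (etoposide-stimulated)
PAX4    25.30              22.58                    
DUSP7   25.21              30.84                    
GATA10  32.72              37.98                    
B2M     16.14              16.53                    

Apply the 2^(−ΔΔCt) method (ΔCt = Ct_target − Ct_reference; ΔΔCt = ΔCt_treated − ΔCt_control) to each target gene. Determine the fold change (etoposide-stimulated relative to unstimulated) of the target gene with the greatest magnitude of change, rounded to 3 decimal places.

PAX4: ΔΔCt = (22.58−16.53) − (25.30−16.14) = 6.05 − 9.16 = -3.11; fold change = 2^3.11 = 8.634
DUSP7: ΔΔCt = (30.84−16.53) − (25.21−16.14) = 14.31 − 9.07 = 5.24; fold change = 2^-5.24 = 0.026
GATA10: ΔΔCt = (37.98−16.53) − (32.72−16.14) = 21.45 − 16.58 = 4.87; fold change = 2^-4.87 = 0.034
DUSP7 has the largest |ΔΔCt| = 5.24.

0.026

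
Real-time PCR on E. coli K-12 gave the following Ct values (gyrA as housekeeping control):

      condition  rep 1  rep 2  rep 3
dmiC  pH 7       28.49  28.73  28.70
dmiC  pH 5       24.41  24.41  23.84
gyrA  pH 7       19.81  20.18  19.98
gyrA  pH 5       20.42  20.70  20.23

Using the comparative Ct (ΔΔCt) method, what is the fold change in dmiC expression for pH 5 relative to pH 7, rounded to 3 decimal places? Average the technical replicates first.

Mean Ct: dmiC pH 7 28.640; dmiC pH 5 24.220; gyrA pH 7 19.990; gyrA pH 5 20.450
ΔCt(pH 7) = 28.640 − 19.990 = 8.650
ΔCt(pH 5) = 24.220 − 20.450 = 3.770
ΔΔCt = 3.770 − 8.650 = -4.880
Fold change = 2^(−(-4.880)) = 2^4.880 = 29.4460

29.446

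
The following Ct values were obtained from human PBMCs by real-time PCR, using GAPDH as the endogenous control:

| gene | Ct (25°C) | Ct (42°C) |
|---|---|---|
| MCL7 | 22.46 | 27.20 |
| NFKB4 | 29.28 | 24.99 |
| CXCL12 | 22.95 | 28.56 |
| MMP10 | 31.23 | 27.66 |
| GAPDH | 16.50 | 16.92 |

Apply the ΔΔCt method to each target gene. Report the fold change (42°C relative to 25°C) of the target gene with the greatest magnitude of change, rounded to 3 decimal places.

MCL7: ΔΔCt = (27.20−16.92) − (22.46−16.50) = 10.28 − 5.96 = 4.32; fold change = 2^-4.32 = 0.050
NFKB4: ΔΔCt = (24.99−16.92) − (29.28−16.50) = 8.07 − 12.78 = -4.71; fold change = 2^4.71 = 26.173
CXCL12: ΔΔCt = (28.56−16.92) − (22.95−16.50) = 11.64 − 6.45 = 5.19; fold change = 2^-5.19 = 0.027
MMP10: ΔΔCt = (27.66−16.92) − (31.23−16.50) = 10.74 − 14.73 = -3.99; fold change = 2^3.99 = 15.889
CXCL12 has the largest |ΔΔCt| = 5.19.

0.027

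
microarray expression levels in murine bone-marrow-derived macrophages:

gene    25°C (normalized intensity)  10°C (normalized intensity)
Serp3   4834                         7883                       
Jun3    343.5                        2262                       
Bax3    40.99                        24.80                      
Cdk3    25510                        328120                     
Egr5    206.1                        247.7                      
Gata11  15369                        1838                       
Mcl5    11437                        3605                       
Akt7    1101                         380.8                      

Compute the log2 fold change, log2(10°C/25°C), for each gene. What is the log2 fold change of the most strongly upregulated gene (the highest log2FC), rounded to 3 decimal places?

3.685

log2(7883/4834) = 0.706  (Serp3)
log2(2262/343.5) = 2.719  (Jun3)
log2(24.80/40.99) = -0.725  (Bax3)
log2(328120/25510) = 3.685  (Cdk3)
log2(247.7/206.1) = 0.265  (Egr5)
log2(1838/15369) = -3.064  (Gata11)
log2(3605/11437) = -1.666  (Mcl5)
log2(380.8/1101) = -1.532  (Akt7)
Cdk3 is most strongly upregulated.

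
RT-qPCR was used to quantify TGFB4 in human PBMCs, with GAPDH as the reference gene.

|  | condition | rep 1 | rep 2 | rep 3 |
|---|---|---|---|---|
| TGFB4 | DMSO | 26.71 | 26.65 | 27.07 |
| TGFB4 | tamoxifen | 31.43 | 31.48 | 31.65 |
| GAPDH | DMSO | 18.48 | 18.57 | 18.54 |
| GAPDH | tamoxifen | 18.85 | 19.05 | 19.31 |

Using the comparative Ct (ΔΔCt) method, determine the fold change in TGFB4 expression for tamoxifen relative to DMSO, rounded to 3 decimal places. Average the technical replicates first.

Mean Ct: TGFB4 DMSO 26.810; TGFB4 tamoxifen 31.520; GAPDH DMSO 18.530; GAPDH tamoxifen 19.070
ΔCt(DMSO) = 26.810 − 18.530 = 8.280
ΔCt(tamoxifen) = 31.520 − 19.070 = 12.450
ΔΔCt = 12.450 − 8.280 = 4.170
Fold change = 2^(−4.170) = 0.0556

0.056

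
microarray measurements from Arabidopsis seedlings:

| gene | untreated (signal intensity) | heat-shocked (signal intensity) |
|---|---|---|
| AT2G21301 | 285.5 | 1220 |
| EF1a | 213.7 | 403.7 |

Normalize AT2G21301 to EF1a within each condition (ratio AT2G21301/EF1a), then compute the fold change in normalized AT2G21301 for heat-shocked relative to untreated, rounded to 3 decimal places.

AT2G21301/EF1a (untreated) = 285.5 / 213.7 = 1.336
AT2G21301/EF1a (heat-shocked) = 1220 / 403.7 = 3.022
Fold change = 3.022 / 1.336 = 2.2620

2.262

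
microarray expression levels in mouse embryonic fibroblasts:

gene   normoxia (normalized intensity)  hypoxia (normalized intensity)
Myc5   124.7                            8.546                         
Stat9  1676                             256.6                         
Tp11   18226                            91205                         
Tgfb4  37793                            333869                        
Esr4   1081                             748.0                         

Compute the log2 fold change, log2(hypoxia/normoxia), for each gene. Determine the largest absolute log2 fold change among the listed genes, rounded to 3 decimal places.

3.867

log2(8.546/124.7) = -3.867  (Myc5)
log2(256.6/1676) = -2.707  (Stat9)
log2(91205/18226) = 2.323  (Tp11)
log2(333869/37793) = 3.143  (Tgfb4)
log2(748.0/1081) = -0.531  (Esr4)
The largest magnitude belongs to Myc5.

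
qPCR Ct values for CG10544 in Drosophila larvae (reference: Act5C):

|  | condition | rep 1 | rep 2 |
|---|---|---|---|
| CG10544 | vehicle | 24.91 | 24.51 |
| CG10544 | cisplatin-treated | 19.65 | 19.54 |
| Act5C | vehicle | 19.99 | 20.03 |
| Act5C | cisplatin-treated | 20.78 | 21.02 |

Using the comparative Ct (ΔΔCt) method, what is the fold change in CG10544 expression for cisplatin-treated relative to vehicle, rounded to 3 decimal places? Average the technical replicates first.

64.222

Mean Ct: CG10544 vehicle 24.710; CG10544 cisplatin-treated 19.595; Act5C vehicle 20.010; Act5C cisplatin-treated 20.900
ΔCt(vehicle) = 24.710 − 20.010 = 4.700
ΔCt(cisplatin-treated) = 19.595 − 20.900 = -1.305
ΔΔCt = -1.305 − 4.700 = -6.005
Fold change = 2^(−(-6.005)) = 2^6.005 = 64.2222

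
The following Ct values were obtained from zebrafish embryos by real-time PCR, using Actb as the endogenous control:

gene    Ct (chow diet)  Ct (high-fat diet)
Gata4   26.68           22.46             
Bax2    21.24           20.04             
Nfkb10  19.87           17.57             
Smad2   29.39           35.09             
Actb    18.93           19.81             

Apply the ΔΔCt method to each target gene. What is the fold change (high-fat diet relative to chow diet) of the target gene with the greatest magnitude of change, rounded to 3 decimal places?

34.297

Gata4: ΔΔCt = (22.46−19.81) − (26.68−18.93) = 2.65 − 7.75 = -5.10; fold change = 2^5.10 = 34.297
Bax2: ΔΔCt = (20.04−19.81) − (21.24−18.93) = 0.23 − 2.31 = -2.08; fold change = 2^2.08 = 4.228
Nfkb10: ΔΔCt = (17.57−19.81) − (19.87−18.93) = -2.24 − 0.94 = -3.18; fold change = 2^3.18 = 9.063
Smad2: ΔΔCt = (35.09−19.81) − (29.39−18.93) = 15.28 − 10.46 = 4.82; fold change = 2^-4.82 = 0.035
Gata4 has the largest |ΔΔCt| = 5.10.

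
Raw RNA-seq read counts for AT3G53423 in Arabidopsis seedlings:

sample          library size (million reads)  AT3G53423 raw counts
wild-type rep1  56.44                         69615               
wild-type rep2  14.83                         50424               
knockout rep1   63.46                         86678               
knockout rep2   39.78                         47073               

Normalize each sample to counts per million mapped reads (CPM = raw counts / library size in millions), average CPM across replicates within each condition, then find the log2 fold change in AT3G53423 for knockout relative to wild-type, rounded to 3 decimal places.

-0.862

CPM(wild-type rep1) = 69615 / 56.44 = 1233.4337
CPM(wild-type rep2) = 50424 / 14.83 = 3400.1349
CPM(knockout rep1) = 86678 / 63.46 = 1365.8683
CPM(knockout rep2) = 47073 / 39.78 = 1183.3333
mean CPM(wild-type) = 2316.7843; mean CPM(knockout) = 1274.6008
Fold change = 1274.6008 / 2316.7843 = 0.55016
log2(0.55016) = -0.8621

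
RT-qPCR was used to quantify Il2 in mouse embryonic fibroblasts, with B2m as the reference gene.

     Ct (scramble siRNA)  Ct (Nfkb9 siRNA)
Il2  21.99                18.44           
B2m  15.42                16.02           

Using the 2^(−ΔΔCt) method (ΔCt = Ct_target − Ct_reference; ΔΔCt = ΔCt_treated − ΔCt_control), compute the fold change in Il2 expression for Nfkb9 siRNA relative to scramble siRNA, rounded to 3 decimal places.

17.753

ΔCt(scramble siRNA) = 21.990 − 15.420 = 6.570
ΔCt(Nfkb9 siRNA) = 18.440 − 16.020 = 2.420
ΔΔCt = 2.420 − 6.570 = -4.150
Fold change = 2^(−(-4.150)) = 2^4.150 = 17.7531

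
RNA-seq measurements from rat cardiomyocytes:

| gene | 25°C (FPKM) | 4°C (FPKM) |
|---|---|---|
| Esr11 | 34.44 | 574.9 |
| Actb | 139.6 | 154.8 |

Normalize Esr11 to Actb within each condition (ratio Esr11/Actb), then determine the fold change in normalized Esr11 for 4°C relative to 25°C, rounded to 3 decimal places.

15.054

Esr11/Actb (25°C) = 34.44 / 139.6 = 0.2467
Esr11/Actb (4°C) = 574.9 / 154.8 = 3.7138
Fold change = 3.7138 / 0.2467 = 15.0537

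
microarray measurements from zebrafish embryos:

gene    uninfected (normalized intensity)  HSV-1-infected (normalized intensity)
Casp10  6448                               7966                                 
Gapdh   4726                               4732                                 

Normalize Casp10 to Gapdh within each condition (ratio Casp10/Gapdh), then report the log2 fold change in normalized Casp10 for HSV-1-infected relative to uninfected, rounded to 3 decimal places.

0.303

Casp10/Gapdh (uninfected) = 6448 / 4726 = 1.3644
Casp10/Gapdh (HSV-1-infected) = 7966 / 4732 = 1.6834
Fold change = 1.6834 / 1.3644 = 1.2339
log2(1.2339) = 0.3032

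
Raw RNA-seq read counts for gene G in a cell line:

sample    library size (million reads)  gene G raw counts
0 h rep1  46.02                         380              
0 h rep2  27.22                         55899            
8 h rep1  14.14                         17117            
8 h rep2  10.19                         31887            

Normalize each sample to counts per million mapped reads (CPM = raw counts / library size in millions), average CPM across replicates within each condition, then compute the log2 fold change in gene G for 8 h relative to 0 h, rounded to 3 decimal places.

1.074

CPM(0 h rep1) = 380 / 46.02 = 8.2573
CPM(0 h rep2) = 55899 / 27.22 = 2053.6003
CPM(8 h rep1) = 17117 / 14.14 = 1210.5375
CPM(8 h rep2) = 31887 / 10.19 = 3129.2444
mean CPM(0 h) = 1030.9288; mean CPM(8 h) = 2169.8909
Fold change = 2169.8909 / 1030.9288 = 2.10479
log2(2.10479) = 1.0737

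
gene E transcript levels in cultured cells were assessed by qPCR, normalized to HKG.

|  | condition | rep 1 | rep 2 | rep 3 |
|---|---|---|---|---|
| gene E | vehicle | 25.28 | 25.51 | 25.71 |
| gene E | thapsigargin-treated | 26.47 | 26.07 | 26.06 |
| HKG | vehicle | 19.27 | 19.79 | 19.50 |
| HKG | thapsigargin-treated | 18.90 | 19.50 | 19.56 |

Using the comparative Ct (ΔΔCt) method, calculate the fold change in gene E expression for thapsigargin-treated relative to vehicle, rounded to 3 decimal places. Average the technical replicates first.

Mean Ct: gene E vehicle 25.500; gene E thapsigargin-treated 26.200; HKG vehicle 19.520; HKG thapsigargin-treated 19.320
ΔCt(vehicle) = 25.500 − 19.520 = 5.980
ΔCt(thapsigargin-treated) = 26.200 − 19.320 = 6.880
ΔΔCt = 6.880 − 5.980 = 0.900
Fold change = 2^(−0.900) = 0.5359

0.536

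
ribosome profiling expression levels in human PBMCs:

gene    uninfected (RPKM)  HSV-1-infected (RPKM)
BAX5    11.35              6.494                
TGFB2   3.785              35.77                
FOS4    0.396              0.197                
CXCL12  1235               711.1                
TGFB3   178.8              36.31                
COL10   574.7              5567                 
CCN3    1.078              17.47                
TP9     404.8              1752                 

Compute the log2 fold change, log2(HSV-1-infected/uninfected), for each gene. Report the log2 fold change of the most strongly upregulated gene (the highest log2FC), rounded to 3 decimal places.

4.018

log2(6.494/11.35) = -0.806  (BAX5)
log2(35.77/3.785) = 3.240  (TGFB2)
log2(0.197/0.396) = -1.007  (FOS4)
log2(711.1/1235) = -0.796  (CXCL12)
log2(36.31/178.8) = -2.300  (TGFB3)
log2(5567/574.7) = 3.276  (COL10)
log2(17.47/1.078) = 4.018  (CCN3)
log2(1752/404.8) = 2.114  (TP9)
CCN3 is most strongly upregulated.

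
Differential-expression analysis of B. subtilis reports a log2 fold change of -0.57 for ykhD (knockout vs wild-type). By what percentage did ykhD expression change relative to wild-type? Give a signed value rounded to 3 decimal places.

Fold change = 2^(-0.57) = 0.6736
Percent change = (FC − 1) × 100% = (0.6736 − 1) × 100 = -32.638%

-32.638%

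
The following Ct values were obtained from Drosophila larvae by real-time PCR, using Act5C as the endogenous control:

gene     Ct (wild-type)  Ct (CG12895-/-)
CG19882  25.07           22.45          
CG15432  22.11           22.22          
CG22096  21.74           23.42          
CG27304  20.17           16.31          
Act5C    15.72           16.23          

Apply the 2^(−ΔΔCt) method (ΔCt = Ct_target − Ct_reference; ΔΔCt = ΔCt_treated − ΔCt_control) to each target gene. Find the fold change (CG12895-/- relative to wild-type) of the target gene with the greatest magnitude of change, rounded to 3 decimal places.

CG19882: ΔΔCt = (22.45−16.23) − (25.07−15.72) = 6.22 − 9.35 = -3.13; fold change = 2^3.13 = 8.754
CG15432: ΔΔCt = (22.22−16.23) − (22.11−15.72) = 5.99 − 6.39 = -0.40; fold change = 2^0.40 = 1.320
CG22096: ΔΔCt = (23.42−16.23) − (21.74−15.72) = 7.19 − 6.02 = 1.17; fold change = 2^-1.17 = 0.444
CG27304: ΔΔCt = (16.31−16.23) − (20.17−15.72) = 0.08 − 4.45 = -4.37; fold change = 2^4.37 = 20.678
CG27304 has the largest |ΔΔCt| = 4.37.

20.678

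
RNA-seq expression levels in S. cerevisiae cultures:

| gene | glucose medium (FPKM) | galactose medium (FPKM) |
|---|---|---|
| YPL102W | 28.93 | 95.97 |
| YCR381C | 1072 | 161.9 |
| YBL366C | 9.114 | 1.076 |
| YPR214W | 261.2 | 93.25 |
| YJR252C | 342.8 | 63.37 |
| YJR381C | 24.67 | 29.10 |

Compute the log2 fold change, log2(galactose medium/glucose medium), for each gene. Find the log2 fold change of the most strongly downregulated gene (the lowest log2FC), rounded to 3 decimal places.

-3.082

log2(95.97/28.93) = 1.730  (YPL102W)
log2(161.9/1072) = -2.727  (YCR381C)
log2(1.076/9.114) = -3.082  (YBL366C)
log2(93.25/261.2) = -1.486  (YPR214W)
log2(63.37/342.8) = -2.435  (YJR252C)
log2(29.10/24.67) = 0.238  (YJR381C)
YBL366C is most strongly downregulated.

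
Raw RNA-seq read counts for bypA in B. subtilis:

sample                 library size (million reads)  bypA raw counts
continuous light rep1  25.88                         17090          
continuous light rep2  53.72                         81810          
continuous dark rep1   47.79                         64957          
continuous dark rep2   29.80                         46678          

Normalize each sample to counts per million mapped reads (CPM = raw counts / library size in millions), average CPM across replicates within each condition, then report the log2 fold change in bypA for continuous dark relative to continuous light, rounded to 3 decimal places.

CPM(continuous light rep1) = 17090 / 25.88 = 660.3555
CPM(continuous light rep2) = 81810 / 53.72 = 1522.8965
CPM(continuous dark rep1) = 64957 / 47.79 = 1359.2174
CPM(continuous dark rep2) = 46678 / 29.80 = 1566.3758
mean CPM(continuous light) = 1091.6260; mean CPM(continuous dark) = 1462.7966
Fold change = 1462.7966 / 1091.6260 = 1.34002
log2(1.34002) = 0.4223

0.422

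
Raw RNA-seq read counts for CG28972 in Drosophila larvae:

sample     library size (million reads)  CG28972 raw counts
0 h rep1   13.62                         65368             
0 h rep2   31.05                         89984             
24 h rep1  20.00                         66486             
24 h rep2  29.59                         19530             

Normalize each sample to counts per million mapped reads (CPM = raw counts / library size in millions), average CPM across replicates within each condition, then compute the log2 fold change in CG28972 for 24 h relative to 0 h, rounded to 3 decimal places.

CPM(0 h rep1) = 65368 / 13.62 = 4799.4126
CPM(0 h rep2) = 89984 / 31.05 = 2898.0354
CPM(24 h rep1) = 66486 / 20.00 = 3324.3000
CPM(24 h rep2) = 19530 / 29.59 = 660.0203
mean CPM(0 h) = 3848.7240; mean CPM(24 h) = 1992.1601
Fold change = 1992.1601 / 3848.7240 = 0.51762
log2(0.51762) = -0.9500

-0.950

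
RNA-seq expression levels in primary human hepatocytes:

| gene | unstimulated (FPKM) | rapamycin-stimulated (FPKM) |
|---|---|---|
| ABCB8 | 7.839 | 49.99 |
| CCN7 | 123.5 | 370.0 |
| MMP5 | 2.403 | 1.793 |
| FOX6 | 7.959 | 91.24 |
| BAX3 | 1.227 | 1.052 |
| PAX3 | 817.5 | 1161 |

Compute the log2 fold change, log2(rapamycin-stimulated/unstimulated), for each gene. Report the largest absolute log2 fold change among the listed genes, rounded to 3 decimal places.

3.519

log2(49.99/7.839) = 2.673  (ABCB8)
log2(370.0/123.5) = 1.583  (CCN7)
log2(1.793/2.403) = -0.422  (MMP5)
log2(91.24/7.959) = 3.519  (FOX6)
log2(1.052/1.227) = -0.222  (BAX3)
log2(1161/817.5) = 0.506  (PAX3)
The largest magnitude belongs to FOX6.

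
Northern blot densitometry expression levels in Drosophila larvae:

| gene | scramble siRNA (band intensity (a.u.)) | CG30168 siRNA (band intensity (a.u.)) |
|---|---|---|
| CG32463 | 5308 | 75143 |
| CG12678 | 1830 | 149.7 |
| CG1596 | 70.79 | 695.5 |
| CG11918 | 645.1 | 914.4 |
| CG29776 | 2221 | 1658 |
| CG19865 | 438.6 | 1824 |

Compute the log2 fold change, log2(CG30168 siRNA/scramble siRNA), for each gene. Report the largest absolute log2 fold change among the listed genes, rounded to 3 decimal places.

3.823

log2(75143/5308) = 3.823  (CG32463)
log2(149.7/1830) = -3.612  (CG12678)
log2(695.5/70.79) = 3.296  (CG1596)
log2(914.4/645.1) = 0.503  (CG11918)
log2(1658/2221) = -0.422  (CG29776)
log2(1824/438.6) = 2.056  (CG19865)
The largest magnitude belongs to CG32463.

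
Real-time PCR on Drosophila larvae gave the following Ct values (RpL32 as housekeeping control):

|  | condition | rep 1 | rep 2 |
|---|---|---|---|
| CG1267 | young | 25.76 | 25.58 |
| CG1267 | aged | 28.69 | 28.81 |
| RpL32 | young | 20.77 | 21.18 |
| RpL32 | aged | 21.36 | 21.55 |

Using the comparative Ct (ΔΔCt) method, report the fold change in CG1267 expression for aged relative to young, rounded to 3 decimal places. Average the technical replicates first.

Mean Ct: CG1267 young 25.670; CG1267 aged 28.750; RpL32 young 20.975; RpL32 aged 21.455
ΔCt(young) = 25.670 − 20.975 = 4.695
ΔCt(aged) = 28.750 − 21.455 = 7.295
ΔΔCt = 7.295 − 4.695 = 2.600
Fold change = 2^(−2.600) = 0.1649

0.165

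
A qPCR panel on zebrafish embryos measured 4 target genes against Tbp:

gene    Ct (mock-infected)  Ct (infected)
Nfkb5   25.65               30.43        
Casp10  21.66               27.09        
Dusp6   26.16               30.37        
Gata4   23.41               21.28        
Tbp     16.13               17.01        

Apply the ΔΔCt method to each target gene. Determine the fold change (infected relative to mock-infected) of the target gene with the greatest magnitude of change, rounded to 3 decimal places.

0.043

Nfkb5: ΔΔCt = (30.43−17.01) − (25.65−16.13) = 13.42 − 9.52 = 3.90; fold change = 2^-3.90 = 0.067
Casp10: ΔΔCt = (27.09−17.01) − (21.66−16.13) = 10.08 − 5.53 = 4.55; fold change = 2^-4.55 = 0.043
Dusp6: ΔΔCt = (30.37−17.01) − (26.16−16.13) = 13.36 − 10.03 = 3.33; fold change = 2^-3.33 = 0.099
Gata4: ΔΔCt = (21.28−17.01) − (23.41−16.13) = 4.27 − 7.28 = -3.01; fold change = 2^3.01 = 8.056
Casp10 has the largest |ΔΔCt| = 4.55.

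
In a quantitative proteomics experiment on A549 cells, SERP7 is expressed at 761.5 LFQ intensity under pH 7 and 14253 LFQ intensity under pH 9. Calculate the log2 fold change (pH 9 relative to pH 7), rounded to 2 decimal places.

4.23

Fold change = 14253 / 761.5 = 18.7170
log2(18.7170) = 4.226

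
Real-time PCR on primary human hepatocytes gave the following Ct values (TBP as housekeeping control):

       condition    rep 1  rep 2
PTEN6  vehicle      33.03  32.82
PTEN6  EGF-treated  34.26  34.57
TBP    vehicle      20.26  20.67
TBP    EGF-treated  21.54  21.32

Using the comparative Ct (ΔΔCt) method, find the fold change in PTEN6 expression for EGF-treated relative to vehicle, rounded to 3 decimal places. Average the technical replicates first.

Mean Ct: PTEN6 vehicle 32.925; PTEN6 EGF-treated 34.415; TBP vehicle 20.465; TBP EGF-treated 21.430
ΔCt(vehicle) = 32.925 − 20.465 = 12.460
ΔCt(EGF-treated) = 34.415 − 21.430 = 12.985
ΔΔCt = 12.985 − 12.460 = 0.525
Fold change = 2^(−0.525) = 0.6950

0.695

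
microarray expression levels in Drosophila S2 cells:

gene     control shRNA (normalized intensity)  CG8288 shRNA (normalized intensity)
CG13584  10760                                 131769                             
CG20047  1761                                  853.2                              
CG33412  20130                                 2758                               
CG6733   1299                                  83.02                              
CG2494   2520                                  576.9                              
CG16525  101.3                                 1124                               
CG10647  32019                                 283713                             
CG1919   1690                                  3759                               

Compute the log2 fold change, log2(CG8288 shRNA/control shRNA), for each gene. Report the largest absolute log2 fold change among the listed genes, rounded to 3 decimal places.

log2(131769/10760) = 3.614  (CG13584)
log2(853.2/1761) = -1.045  (CG20047)
log2(2758/20130) = -2.868  (CG33412)
log2(83.02/1299) = -3.968  (CG6733)
log2(576.9/2520) = -2.127  (CG2494)
log2(1124/101.3) = 3.472  (CG16525)
log2(283713/32019) = 3.147  (CG10647)
log2(3759/1690) = 1.153  (CG1919)
The largest magnitude belongs to CG6733.

3.968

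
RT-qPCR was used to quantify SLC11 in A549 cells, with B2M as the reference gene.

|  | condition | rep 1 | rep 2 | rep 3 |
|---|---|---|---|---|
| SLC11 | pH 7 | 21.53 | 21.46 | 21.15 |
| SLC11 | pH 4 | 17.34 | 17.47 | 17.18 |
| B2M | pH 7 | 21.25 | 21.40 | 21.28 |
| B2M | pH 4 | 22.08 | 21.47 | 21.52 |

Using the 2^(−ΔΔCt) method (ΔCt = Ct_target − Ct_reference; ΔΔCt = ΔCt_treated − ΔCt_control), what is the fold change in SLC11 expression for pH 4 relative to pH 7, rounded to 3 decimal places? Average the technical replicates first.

Mean Ct: SLC11 pH 7 21.380; SLC11 pH 4 17.330; B2M pH 7 21.310; B2M pH 4 21.690
ΔCt(pH 7) = 21.380 − 21.310 = 0.070
ΔCt(pH 4) = 17.330 − 21.690 = -4.360
ΔΔCt = -4.360 − 0.070 = -4.430
Fold change = 2^(−(-4.430)) = 2^4.430 = 21.5557

21.556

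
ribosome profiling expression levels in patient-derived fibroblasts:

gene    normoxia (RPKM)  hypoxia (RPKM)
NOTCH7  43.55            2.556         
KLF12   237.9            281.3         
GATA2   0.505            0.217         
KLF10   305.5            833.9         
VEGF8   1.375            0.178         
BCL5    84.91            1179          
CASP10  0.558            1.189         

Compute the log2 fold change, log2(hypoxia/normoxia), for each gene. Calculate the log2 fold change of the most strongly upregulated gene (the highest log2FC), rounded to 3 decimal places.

log2(2.556/43.55) = -4.091  (NOTCH7)
log2(281.3/237.9) = 0.242  (KLF12)
log2(0.217/0.505) = -1.219  (GATA2)
log2(833.9/305.5) = 1.449  (KLF10)
log2(0.178/1.375) = -2.949  (VEGF8)
log2(1179/84.91) = 3.795  (BCL5)
log2(1.189/0.558) = 1.091  (CASP10)
BCL5 is most strongly upregulated.

3.795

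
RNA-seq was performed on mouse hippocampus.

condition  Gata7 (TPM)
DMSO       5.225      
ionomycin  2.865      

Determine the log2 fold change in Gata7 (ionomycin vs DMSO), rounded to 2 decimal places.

Fold change = 2.865 / 5.225 = 0.5483
log2(0.5483) = -0.867

-0.87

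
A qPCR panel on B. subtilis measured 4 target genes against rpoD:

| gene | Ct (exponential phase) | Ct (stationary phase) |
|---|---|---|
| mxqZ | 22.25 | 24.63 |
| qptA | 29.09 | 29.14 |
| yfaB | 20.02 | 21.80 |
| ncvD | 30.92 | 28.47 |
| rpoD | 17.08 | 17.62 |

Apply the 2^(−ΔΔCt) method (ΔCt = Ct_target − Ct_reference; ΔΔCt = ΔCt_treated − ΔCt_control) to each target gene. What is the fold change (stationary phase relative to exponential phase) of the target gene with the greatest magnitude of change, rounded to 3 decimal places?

7.945

mxqZ: ΔΔCt = (24.63−17.62) − (22.25−17.08) = 7.01 − 5.17 = 1.84; fold change = 2^-1.84 = 0.279
qptA: ΔΔCt = (29.14−17.62) − (29.09−17.08) = 11.52 − 12.01 = -0.49; fold change = 2^0.49 = 1.404
yfaB: ΔΔCt = (21.80−17.62) − (20.02−17.08) = 4.18 − 2.94 = 1.24; fold change = 2^-1.24 = 0.423
ncvD: ΔΔCt = (28.47−17.62) − (30.92−17.08) = 10.85 − 13.84 = -2.99; fold change = 2^2.99 = 7.945
ncvD has the largest |ΔΔCt| = 2.99.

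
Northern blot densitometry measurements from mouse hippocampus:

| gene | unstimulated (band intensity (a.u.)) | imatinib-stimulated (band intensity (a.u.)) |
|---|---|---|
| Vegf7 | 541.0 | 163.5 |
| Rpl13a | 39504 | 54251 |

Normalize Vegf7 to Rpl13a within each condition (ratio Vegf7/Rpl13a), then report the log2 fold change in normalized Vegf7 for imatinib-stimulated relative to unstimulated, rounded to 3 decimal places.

-2.184

Vegf7/Rpl13a (unstimulated) = 541.0 / 39504 = 0.013695
Vegf7/Rpl13a (imatinib-stimulated) = 163.5 / 54251 = 0.0030138
Fold change = 0.0030138 / 0.013695 = 0.2201
log2(0.2201) = -2.1840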